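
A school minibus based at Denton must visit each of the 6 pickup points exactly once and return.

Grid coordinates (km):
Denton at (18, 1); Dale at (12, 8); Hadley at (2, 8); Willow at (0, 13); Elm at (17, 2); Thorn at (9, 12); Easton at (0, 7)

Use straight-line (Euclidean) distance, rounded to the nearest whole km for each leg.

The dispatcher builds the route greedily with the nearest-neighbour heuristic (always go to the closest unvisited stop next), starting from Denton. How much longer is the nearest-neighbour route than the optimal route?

Denton: Elm=1, Dale=9, Thorn=14, Hadley=17, Easton=19, Willow=22 ⇒ Elm
Elm: Dale=8, Thorn=13, Hadley=16, Easton=18, Willow=20 ⇒ Dale
Dale: Thorn=5, Hadley=10, Easton=12, Willow=13 ⇒ Thorn
Thorn: Hadley=8, Willow=9, Easton=10 ⇒ Hadley
Hadley: Easton=2, Willow=5 ⇒ Easton
Easton: Willow=6 ⇒ Willow
NN route Denton → Elm → Dale → Thorn → Hadley → Easton → Willow → Denton costs 52.
Optimal: Denton → Dale → Thorn → Willow → Easton → Hadley → Elm → Denton costs 48 (by enumerating all 360 distinct tours).
Excess = 52 − 48 = 4.

The nearest-neighbour route is 4 km longer than optimal.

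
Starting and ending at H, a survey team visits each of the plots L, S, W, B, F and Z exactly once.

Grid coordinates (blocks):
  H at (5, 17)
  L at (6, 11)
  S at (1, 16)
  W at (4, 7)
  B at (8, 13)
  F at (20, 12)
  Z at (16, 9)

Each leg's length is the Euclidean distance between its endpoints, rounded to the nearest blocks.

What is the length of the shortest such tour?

49 blocks — the shortest possible round trip.

There are 360 distinct closed tours to check (reversals are equivalent).
H → L → S → W → B → F → Z → H: 6+7+9+7+12+5+14 = 60
H → L → S → W → B → Z → F → H: 6+7+9+7+9+5+16 = 59
H → L → S → W → F → B → Z → H: 6+7+9+17+12+9+14 = 74
H → L → S → W → F → Z → B → H: 6+7+9+17+5+9+5 = 58
H → L → S → W → Z → B → F → H: 6+7+9+12+9+12+16 = 71
H → L → S → W → Z → F → B → H: 6+7+9+12+5+12+5 = 56
H → L → S → B → W → F → Z → H: 6+7+8+7+17+5+14 = 64
H → L → S → B → W → Z → F → H: 6+7+8+7+12+5+16 = 61
… (352 more)
H → S → L → W → Z → F → B → H: 4+7+4+12+5+12+5 = 49  ← best
The minimum is 49.
One optimal route: H → S → L → W → Z → F → B → H (or its reverse).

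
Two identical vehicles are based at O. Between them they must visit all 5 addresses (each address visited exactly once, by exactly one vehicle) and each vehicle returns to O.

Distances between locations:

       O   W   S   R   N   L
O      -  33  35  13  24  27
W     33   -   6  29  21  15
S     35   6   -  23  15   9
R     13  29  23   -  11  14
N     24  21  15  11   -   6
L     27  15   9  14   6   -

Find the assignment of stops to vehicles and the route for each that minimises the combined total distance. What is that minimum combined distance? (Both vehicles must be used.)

There are 2^4 − 1 = 15 ways to divide the 5 stops into two non-empty groups. For each, the best each vehicle can do is its own shortest tour through its group:
  {W} + {S, R, N, L}: 66 + 74 = 140
  {S} + {W, R, N, L}: 70 + 78 = 148
  {W, S} + {R, N, L}: 74 + 57 = 131
  {R} + {W, S, N, L}: 26 + 78 = 104
  {W, R} + {S, N, L}: 75 + 74 = 149
  {S, R} + {W, N, L}: 71 + 78 = 149
  … (15 splits in total)
Best: vehicle 1 O → R → O = 26; vehicle 2 O → W → S → L → N → O = 78; combined 104.

104 — the smallest possible combined total.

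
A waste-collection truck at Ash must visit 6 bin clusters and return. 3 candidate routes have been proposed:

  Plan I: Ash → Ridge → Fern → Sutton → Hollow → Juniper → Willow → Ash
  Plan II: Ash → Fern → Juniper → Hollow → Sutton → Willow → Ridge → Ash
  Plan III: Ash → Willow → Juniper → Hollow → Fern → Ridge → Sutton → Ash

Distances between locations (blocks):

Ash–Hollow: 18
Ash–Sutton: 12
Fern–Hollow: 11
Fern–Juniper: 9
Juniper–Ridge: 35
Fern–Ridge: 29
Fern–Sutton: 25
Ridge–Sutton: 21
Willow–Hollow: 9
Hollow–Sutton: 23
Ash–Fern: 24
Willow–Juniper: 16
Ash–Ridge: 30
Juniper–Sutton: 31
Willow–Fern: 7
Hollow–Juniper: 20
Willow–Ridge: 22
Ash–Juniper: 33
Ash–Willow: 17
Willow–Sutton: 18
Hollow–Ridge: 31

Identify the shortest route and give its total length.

Plan I: 30 + 29 + 25 + 23 + 20 + 16 + 17 = 160
Plan II: 24 + 9 + 20 + 23 + 18 + 22 + 30 = 146
Plan III: 17 + 16 + 20 + 11 + 29 + 21 + 12 = 126

126 blocks — Plan III is the shortest.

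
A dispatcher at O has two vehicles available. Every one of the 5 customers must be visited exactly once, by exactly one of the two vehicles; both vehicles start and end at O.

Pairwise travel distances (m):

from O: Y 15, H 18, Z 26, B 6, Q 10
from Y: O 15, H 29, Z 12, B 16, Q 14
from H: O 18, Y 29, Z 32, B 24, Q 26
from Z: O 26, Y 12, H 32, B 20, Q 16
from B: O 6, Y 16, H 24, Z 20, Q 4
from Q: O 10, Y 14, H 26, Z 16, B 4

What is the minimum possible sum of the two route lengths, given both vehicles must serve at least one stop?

Try each way of splitting the stops between the two vehicles (each non-empty) and, for each split, find the best tour for each vehicle:
  {Y} + {H, Z, B, Q}: 30 + 76 = 106
  {H} + {Y, Z, B, Q}: 36 + 53 = 89
  {Y, H} + {Z, B, Q}: 62 + 52 = 114
  {Z} + {Y, H, B, Q}: 52 + 71 = 123
  {Y, Z} + {H, B, Q}: 53 + 54 = 107
  {H, Z} + {Y, B, Q}: 76 + 39 = 115
  … (15 splits in total)
Best: vehicle 1 O → H → O = 36; vehicle 2 O → Y → Z → Q → B → O = 53; combined 89.

89 m — the smallest possible combined total.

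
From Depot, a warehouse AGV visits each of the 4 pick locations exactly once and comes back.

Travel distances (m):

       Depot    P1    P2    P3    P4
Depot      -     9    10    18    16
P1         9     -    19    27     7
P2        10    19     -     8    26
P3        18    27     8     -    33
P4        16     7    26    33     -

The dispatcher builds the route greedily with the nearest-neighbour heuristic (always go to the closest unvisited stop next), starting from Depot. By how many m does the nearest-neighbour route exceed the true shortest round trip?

The nearest-neighbour route is 1 m longer than optimal.

Depot: P1=9, P2=10, P4=16, P3=18 ⇒ P1
P1: P4=7, P2=19, P3=27 ⇒ P4
P4: P2=26, P3=33 ⇒ P2
P2: P3=8 ⇒ P3
NN route Depot → P1 → P4 → P2 → P3 → Depot costs 68.
Optimal: Depot → P1 → P4 → P3 → P2 → Depot costs 67 (by enumerating all 12 distinct tours).
Excess = 68 − 67 = 1.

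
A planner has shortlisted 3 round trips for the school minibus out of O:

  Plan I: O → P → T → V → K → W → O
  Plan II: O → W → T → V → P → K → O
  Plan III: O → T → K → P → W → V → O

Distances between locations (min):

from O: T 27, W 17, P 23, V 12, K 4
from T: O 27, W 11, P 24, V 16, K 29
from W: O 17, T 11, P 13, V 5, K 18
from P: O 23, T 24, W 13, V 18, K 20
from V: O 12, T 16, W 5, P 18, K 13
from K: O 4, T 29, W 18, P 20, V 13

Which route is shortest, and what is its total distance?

86 min — Plan II is the shortest.

Plan I: 23 + 24 + 16 + 13 + 18 + 17 = 111
Plan II: 17 + 11 + 16 + 18 + 20 + 4 = 86
Plan III: 27 + 29 + 20 + 13 + 5 + 12 = 106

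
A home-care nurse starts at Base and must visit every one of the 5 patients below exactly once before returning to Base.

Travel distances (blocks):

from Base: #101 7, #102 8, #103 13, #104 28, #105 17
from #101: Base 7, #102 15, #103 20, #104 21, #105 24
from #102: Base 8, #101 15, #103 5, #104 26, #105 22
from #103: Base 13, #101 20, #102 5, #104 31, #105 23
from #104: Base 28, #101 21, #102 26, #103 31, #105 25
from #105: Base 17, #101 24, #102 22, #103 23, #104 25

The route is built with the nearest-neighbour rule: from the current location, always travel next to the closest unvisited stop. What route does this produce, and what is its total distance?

Total distance 103 blocks via the nearest-neighbour route Base → #101 → #102 → #103 → #105 → #104 → Base.

From Base: distances to unvisited — #101=7, #102=8, #103=13, #105=17, #104=28. Nearest is #101 (7).
From #101: distances to unvisited — #102=15, #103=20, #104=21, #105=24. Nearest is #102 (15).
From #102: distances to unvisited — #103=5, #105=22, #104=26. Nearest is #103 (5).
From #103: distances to unvisited — #105=23, #104=31. Nearest is #105 (23).
From #105: distances to unvisited — #104=25. Nearest is #104 (25).
Return #104→Base: 28.
Total = 7 + 15 + 5 + 23 + 25 + 28 = 103.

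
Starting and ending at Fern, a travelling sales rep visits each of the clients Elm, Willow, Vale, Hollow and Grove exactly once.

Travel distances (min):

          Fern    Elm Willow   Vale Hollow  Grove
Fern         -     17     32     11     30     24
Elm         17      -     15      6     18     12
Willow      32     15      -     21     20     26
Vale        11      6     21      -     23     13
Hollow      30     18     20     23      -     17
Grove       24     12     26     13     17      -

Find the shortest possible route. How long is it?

Shortest round trip = 93 min.

Fern→Elm→Willow→Vale→Hollow→Grove→Fern: 17+15+21+23+17+24 = 117
Fern→Elm→Willow→Vale→Grove→Hollow→Fern: 17+15+21+13+17+30 = 113
Fern→Elm→Willow→Hollow→Vale→Grove→Fern: 17+15+20+23+13+24 = 112
Fern→Elm→Willow→Hollow→Grove→Vale→Fern: 17+15+20+17+13+11 = 93
Fern→Elm→Willow→Grove→Vale→Hollow→Fern: 17+15+26+13+23+30 = 124
Fern→Elm→Willow→Grove→Hollow→Vale→Fern: 17+15+26+17+23+11 = 109
Fern→Elm→Vale→Willow→Hollow→Grove→Fern: 17+6+21+20+17+24 = 105
Fern→Elm→Vale→Willow→Grove→Hollow→Fern: 17+6+21+26+17+30 = 117
Fern→Elm→Vale→Hollow→Willow→Grove→Fern: 17+6+23+20+26+24 = 116
Fern→Elm→Vale→Hollow→Grove→Willow→Fern: 17+6+23+17+26+32 = 121
Fern→Elm→Vale→Grove→Willow→Hollow→Fern: 17+6+13+26+20+30 = 112
Fern→Elm→Vale→Grove→Hollow→Willow→Fern: 17+6+13+17+20+32 = 105
Fern→Elm→Hollow→Willow→Vale→Grove→Fern: 17+18+20+21+13+24 = 113
Fern→Elm→Hollow→Willow→Grove→Vale→Fern: 17+18+20+26+13+11 = 105
… (46 more)
The minimum is 93.
One optimal route: Fern → Elm → Willow → Hollow → Grove → Vale → Fern (or its reverse).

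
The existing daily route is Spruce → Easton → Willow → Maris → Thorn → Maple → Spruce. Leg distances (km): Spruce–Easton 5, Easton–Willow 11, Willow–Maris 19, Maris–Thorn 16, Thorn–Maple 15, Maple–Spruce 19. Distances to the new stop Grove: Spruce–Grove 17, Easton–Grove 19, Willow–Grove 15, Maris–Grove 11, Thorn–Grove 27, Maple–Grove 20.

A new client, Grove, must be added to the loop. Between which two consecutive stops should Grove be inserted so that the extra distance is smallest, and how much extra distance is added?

+7 km — insert Grove between Willow and Maris.

Insertion cost between consecutive stops i–j is d(i,Grove) + d(Grove,j) − d(i,j):
  between Spruce and Easton: 17 + 19 − 5 = 31
  between Easton and Willow: 19 + 15 − 11 = 23
  between Willow and Maris: 15 + 11 − 19 = 7
  between Maris and Thorn: 11 + 27 − 16 = 22
  between Thorn and Maple: 27 + 20 − 15 = 32
  between Maple and Spruce: 20 + 17 − 19 = 18
Cheapest insertion is between Willow and Maris, adding 7.
New total = 85 + 7 = 92.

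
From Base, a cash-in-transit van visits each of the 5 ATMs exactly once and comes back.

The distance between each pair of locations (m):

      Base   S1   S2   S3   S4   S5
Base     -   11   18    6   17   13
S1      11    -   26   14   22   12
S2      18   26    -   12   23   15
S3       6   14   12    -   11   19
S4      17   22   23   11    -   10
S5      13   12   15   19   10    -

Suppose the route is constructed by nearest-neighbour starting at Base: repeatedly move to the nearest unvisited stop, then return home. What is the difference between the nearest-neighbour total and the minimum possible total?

From Base: S3=6, S1=11, S5=13, S4=17, S2=18 → choose S3 (6).
From S3: S4=11, S2=12, S1=14, S5=19 → choose S4 (11).
From S4: S5=10, S1=22, S2=23 → choose S5 (10).
From S5: S1=12, S2=15 → choose S1 (12).
From S1: S2=26 → choose S2 (26).
NN route Base → S3 → S4 → S5 → S1 → S2 → Base costs 83.
Optimal: Base → S1 → S5 → S4 → S2 → S3 → Base costs 74 (by enumerating all 60 distinct tours).
Excess = 83 − 74 = 9.

Excess over optimum: 9 m.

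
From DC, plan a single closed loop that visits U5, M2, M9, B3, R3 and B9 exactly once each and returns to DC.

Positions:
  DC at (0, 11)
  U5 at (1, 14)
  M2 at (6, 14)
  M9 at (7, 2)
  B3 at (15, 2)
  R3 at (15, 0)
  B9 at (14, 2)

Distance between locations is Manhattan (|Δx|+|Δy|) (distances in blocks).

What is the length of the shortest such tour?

Minimum total distance: 58 blocks.

There are 360 distinct closed tours to check (reversals are equivalent).
DC - U5 - M2 - M9 - B3 - R3 - B9 - DC: 4+5+13+8+2+3+23 = 58
DC - U5 - M2 - M9 - B3 - B9 - R3 - DC: 4+5+13+8+1+3+26 = 60
DC - U5 - M2 - M9 - R3 - B3 - B9 - DC: 4+5+13+10+2+1+23 = 58
DC - U5 - M2 - M9 - R3 - B9 - B3 - DC: 4+5+13+10+3+1+24 = 60
DC - U5 - M2 - M9 - B9 - B3 - R3 - DC: 4+5+13+7+1+2+26 = 58
DC - U5 - M2 - M9 - B9 - R3 - B3 - DC: 4+5+13+7+3+2+24 = 58
DC - U5 - M2 - B3 - M9 - R3 - B9 - DC: 4+5+21+8+10+3+23 = 74
DC - U5 - M2 - B3 - M9 - B9 - R3 - DC: 4+5+21+8+7+3+26 = 74
… (352 more)
The minimum is 58.
One optimal route: DC → U5 → M2 → M9 → B3 → R3 → B9 → DC (or its reverse).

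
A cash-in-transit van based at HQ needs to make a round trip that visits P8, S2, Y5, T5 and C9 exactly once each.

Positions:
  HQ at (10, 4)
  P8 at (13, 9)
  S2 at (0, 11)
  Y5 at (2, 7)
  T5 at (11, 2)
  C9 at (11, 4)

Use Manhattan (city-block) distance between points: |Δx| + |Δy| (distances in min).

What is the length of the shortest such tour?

There are 60 distinct closed tours to check (reversals are equivalent).
HQ - P8 - S2 - Y5 - T5 - C9 - HQ: 8+15+6+14+2+1 = 46
HQ - P8 - S2 - Y5 - C9 - T5 - HQ: 8+15+6+12+2+3 = 46
HQ - P8 - S2 - T5 - Y5 - C9 - HQ: 8+15+20+14+12+1 = 70
HQ - P8 - S2 - T5 - C9 - Y5 - HQ: 8+15+20+2+12+11 = 68
HQ - P8 - S2 - C9 - Y5 - T5 - HQ: 8+15+18+12+14+3 = 70
HQ - P8 - S2 - C9 - T5 - Y5 - HQ: 8+15+18+2+14+11 = 68
HQ - P8 - Y5 - S2 - T5 - C9 - HQ: 8+13+6+20+2+1 = 50
HQ - P8 - Y5 - S2 - C9 - T5 - HQ: 8+13+6+18+2+3 = 50
HQ - P8 - Y5 - T5 - S2 - C9 - HQ: 8+13+14+20+18+1 = 74
HQ - P8 - Y5 - T5 - C9 - S2 - HQ: 8+13+14+2+18+17 = 72
HQ - P8 - Y5 - C9 - S2 - T5 - HQ: 8+13+12+18+20+3 = 74
HQ - P8 - Y5 - C9 - T5 - S2 - HQ: 8+13+12+2+20+17 = 72
HQ - P8 - T5 - S2 - Y5 - C9 - HQ: 8+9+20+6+12+1 = 56
HQ - P8 - T5 - S2 - C9 - Y5 - HQ: 8+9+20+18+12+11 = 78
… (46 more)
HQ - Y5 - S2 - P8 - T5 - C9 - HQ: 11+6+15+9+2+1 = 44  ← best
The minimum is 44.
One optimal route: HQ → Y5 → S2 → P8 → T5 → C9 → HQ (or its reverse).

Minimum total distance: 44 min.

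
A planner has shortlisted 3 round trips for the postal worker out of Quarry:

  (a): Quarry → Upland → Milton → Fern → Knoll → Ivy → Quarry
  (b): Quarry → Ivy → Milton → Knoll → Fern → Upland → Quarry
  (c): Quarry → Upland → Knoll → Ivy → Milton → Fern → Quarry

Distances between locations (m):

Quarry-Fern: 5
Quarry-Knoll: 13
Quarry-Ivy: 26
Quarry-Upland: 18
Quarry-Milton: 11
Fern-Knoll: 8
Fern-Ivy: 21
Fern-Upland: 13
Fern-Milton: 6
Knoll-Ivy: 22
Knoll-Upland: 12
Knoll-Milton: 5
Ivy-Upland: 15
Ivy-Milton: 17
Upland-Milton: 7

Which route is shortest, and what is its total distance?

(a): 18 + 7 + 6 + 8 + 22 + 26 = 87
(b): 26 + 17 + 5 + 8 + 13 + 18 = 87
(c): 18 + 12 + 22 + 17 + 6 + 5 = 80

Shortest is (c), total 80 m.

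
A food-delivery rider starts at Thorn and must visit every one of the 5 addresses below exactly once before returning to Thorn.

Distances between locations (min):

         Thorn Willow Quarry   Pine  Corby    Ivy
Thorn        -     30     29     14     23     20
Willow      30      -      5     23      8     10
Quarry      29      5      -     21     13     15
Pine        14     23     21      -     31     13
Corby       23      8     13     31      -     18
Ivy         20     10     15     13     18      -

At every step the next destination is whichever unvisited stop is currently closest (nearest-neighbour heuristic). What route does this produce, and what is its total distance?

From Thorn: distances to unvisited — Pine=14, Ivy=20, Corby=23, Quarry=29, Willow=30. Nearest is Pine (14).
From Pine: distances to unvisited — Ivy=13, Quarry=21, Willow=23, Corby=31. Nearest is Ivy (13).
From Ivy: distances to unvisited — Willow=10, Quarry=15, Corby=18. Nearest is Willow (10).
From Willow: distances to unvisited — Quarry=5, Corby=8. Nearest is Quarry (5).
From Quarry: distances to unvisited — Corby=13. Nearest is Corby (13).
Return Corby→Thorn: 23.
Total = 14 + 13 + 10 + 5 + 13 + 23 = 78.

Total distance 78 min via the nearest-neighbour route Thorn → Pine → Ivy → Willow → Quarry → Corby → Thorn.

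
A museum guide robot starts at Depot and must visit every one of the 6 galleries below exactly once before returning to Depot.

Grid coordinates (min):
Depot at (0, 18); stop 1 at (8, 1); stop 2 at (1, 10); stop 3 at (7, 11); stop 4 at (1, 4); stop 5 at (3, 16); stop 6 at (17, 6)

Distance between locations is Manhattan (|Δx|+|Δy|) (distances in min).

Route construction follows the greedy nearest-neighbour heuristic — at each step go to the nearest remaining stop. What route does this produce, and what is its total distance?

84 min along Depot → stop 5 → stop 2 → stop 4 → stop 1 → stop 3 → stop 6 → Depot.

At Depot the remaining stops are stop 5 5, stop 2 9, stop 3 14, stop 4 15, stop 1 25, stop 6 29; go to stop 5.
At stop 5 the remaining stops are stop 2 8, stop 3 9, stop 4 14, stop 1 20, stop 6 24; go to stop 2.
At stop 2 the remaining stops are stop 4 6, stop 3 7, stop 1 16, stop 6 20; go to stop 4.
At stop 4 the remaining stops are stop 1 10, stop 3 13, stop 6 18; go to stop 1.
At stop 1 the remaining stops are stop 3 11, stop 6 14; go to stop 3.
At stop 3 the remaining stops are stop 6 15; go to stop 6.
Return stop 6→Depot: 29.
Total = 5 + 8 + 6 + 10 + 11 + 15 + 29 = 84.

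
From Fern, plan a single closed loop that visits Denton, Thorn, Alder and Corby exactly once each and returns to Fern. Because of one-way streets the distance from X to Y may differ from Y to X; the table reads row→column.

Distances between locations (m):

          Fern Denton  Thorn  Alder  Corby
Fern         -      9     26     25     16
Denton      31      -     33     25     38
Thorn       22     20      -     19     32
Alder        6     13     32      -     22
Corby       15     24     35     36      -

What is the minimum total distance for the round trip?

Fern-Denton-Thorn-Alder-Corby-Fern: 9+33+19+22+15 = 98
Fern-Denton-Thorn-Corby-Alder-Fern: 9+33+32+36+6 = 116
Fern-Denton-Alder-Thorn-Corby-Fern: 9+25+32+32+15 = 113
Fern-Denton-Alder-Corby-Thorn-Fern: 9+25+22+35+22 = 113
Fern-Denton-Corby-Thorn-Alder-Fern: 9+38+35+19+6 = 107
Fern-Denton-Corby-Alder-Thorn-Fern: 9+38+36+32+22 = 137
Fern-Thorn-Denton-Alder-Corby-Fern: 26+20+25+22+15 = 108
Fern-Thorn-Denton-Corby-Alder-Fern: 26+20+38+36+6 = 126
Fern-Thorn-Alder-Denton-Corby-Fern: 26+19+13+38+15 = 111
Fern-Thorn-Alder-Corby-Denton-Fern: 26+19+22+24+31 = 122
Fern-Thorn-Corby-Denton-Alder-Fern: 26+32+24+25+6 = 113
Fern-Thorn-Corby-Alder-Denton-Fern: 26+32+36+13+31 = 138
Fern-Alder-Denton-Thorn-Corby-Fern: 25+13+33+32+15 = 118
Fern-Alder-Denton-Corby-Thorn-Fern: 25+13+38+35+22 = 133
… (10 more)
The minimum is 98.
One optimal route: Fern → Denton → Thorn → Alder → Corby → Fern.

Minimum total distance: 98 m.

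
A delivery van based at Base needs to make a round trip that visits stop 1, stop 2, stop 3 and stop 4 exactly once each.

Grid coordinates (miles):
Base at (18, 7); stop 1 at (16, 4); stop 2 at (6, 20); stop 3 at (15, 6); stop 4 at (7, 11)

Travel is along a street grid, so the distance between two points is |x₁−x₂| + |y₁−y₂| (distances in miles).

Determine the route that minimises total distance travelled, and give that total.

Shortest round trip = 56 miles.

Base → stop 1 → stop 2 → stop 3 → stop 4 → Base: 5+26+23+13+15 = 82
Base → stop 1 → stop 2 → stop 4 → stop 3 → Base: 5+26+10+13+4 = 58
Base → stop 1 → stop 3 → stop 2 → stop 4 → Base: 5+3+23+10+15 = 56
Base → stop 1 → stop 3 → stop 4 → stop 2 → Base: 5+3+13+10+25 = 56
Base → stop 1 → stop 4 → stop 2 → stop 3 → Base: 5+16+10+23+4 = 58
Base → stop 1 → stop 4 → stop 3 → stop 2 → Base: 5+16+13+23+25 = 82
Base → stop 2 → stop 1 → stop 3 → stop 4 → Base: 25+26+3+13+15 = 82
Base → stop 2 → stop 1 → stop 4 → stop 3 → Base: 25+26+16+13+4 = 84
Base → stop 2 → stop 3 → stop 1 → stop 4 → Base: 25+23+3+16+15 = 82
Base → stop 2 → stop 4 → stop 1 → stop 3 → Base: 25+10+16+3+4 = 58
Base → stop 3 → stop 1 → stop 2 → stop 4 → Base: 4+3+26+10+15 = 58
Base → stop 3 → stop 2 → stop 1 → stop 4 → Base: 4+23+26+16+15 = 84
The minimum is 56.
One optimal route: Base → stop 1 → stop 3 → stop 2 → stop 4 → Base (or its reverse).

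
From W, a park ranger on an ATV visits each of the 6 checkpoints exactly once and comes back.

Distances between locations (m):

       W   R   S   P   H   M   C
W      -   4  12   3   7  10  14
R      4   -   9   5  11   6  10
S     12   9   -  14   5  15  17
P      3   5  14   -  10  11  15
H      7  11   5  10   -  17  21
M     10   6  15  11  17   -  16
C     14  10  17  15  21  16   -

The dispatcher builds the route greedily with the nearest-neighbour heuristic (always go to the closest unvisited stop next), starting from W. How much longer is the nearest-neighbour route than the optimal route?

The nearest-neighbour route is 10 m longer than optimal.

From W: P=3, R=4, H=7, M=10, S=12, C=14 → choose P (3).
From P: R=5, H=10, M=11, S=14, C=15 → choose R (5).
From R: M=6, S=9, C=10, H=11 → choose M (6).
From M: S=15, C=16, H=17 → choose S (15).
From S: H=5, C=17 → choose H (5).
From H: C=21 → choose C (21).
NN route W → P → R → M → S → H → C → W costs 69.
Optimal: W → P → R → M → C → S → H → W costs 59 (by enumerating all 360 distinct tours).
Excess = 69 − 59 = 10.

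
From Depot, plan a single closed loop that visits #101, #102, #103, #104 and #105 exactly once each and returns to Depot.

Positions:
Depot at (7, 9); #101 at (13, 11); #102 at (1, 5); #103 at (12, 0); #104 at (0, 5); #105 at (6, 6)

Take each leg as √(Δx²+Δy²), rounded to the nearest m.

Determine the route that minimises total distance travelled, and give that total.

39 m — the shortest possible round trip.

There are 60 distinct closed tours to check (reversals are equivalent).
Depot - #101 - #102 - #103 - #104 - #105 - Depot: 6+13+12+13+6+3 = 53
Depot - #101 - #102 - #103 - #105 - #104 - Depot: 6+13+12+8+6+8 = 53
Depot - #101 - #102 - #104 - #103 - #105 - Depot: 6+13+1+13+8+3 = 44
Depot - #101 - #102 - #104 - #105 - #103 - Depot: 6+13+1+6+8+10 = 44
Depot - #101 - #102 - #105 - #103 - #104 - Depot: 6+13+5+8+13+8 = 53
Depot - #101 - #102 - #105 - #104 - #103 - Depot: 6+13+5+6+13+10 = 53
Depot - #101 - #103 - #102 - #104 - #105 - Depot: 6+11+12+1+6+3 = 39
Depot - #101 - #103 - #102 - #105 - #104 - Depot: 6+11+12+5+6+8 = 48
Depot - #101 - #103 - #104 - #102 - #105 - Depot: 6+11+13+1+5+3 = 39
Depot - #101 - #103 - #104 - #105 - #102 - Depot: 6+11+13+6+5+7 = 48
Depot - #101 - #103 - #105 - #102 - #104 - Depot: 6+11+8+5+1+8 = 39
Depot - #101 - #103 - #105 - #104 - #102 - Depot: 6+11+8+6+1+7 = 39
Depot - #101 - #104 - #102 - #103 - #105 - Depot: 6+14+1+12+8+3 = 44
Depot - #101 - #104 - #102 - #105 - #103 - Depot: 6+14+1+5+8+10 = 44
… (46 more)
The minimum is 39.
One optimal route: Depot → #101 → #103 → #102 → #104 → #105 → Depot (or its reverse).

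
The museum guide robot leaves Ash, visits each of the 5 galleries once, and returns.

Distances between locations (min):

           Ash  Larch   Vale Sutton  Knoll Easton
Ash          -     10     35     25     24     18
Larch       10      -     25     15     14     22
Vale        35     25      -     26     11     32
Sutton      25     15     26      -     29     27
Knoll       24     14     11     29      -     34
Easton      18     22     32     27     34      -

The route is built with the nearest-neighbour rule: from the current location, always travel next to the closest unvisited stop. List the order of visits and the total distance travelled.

At Ash the remaining stops are Larch 10, Easton 18, Knoll 24, Sutton 25, Vale 35; go to Larch.
At Larch the remaining stops are Knoll 14, Sutton 15, Easton 22, Vale 25; go to Knoll.
At Knoll the remaining stops are Vale 11, Sutton 29, Easton 34; go to Vale.
At Vale the remaining stops are Sutton 26, Easton 32; go to Sutton.
At Sutton the remaining stops are Easton 27; go to Easton.
Return Easton→Ash: 18.
Total = 10 + 14 + 11 + 26 + 27 + 18 = 106.

106 min along Ash → Larch → Knoll → Vale → Sutton → Easton → Ash.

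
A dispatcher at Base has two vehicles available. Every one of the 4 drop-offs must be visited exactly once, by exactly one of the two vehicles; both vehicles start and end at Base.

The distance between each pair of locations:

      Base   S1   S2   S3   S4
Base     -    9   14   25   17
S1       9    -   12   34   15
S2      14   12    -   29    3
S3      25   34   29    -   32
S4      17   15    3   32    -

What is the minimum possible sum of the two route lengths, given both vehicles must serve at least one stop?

There are 2^3 − 1 = 7 ways to divide the 4 stops into two non-empty groups. For each, the best each vehicle can do is its own shortest tour through its group:
  {S1} + {S2, S3, S4}: 18 + 74 = 92
  {S2} + {S1, S3, S4}: 28 + 81 = 109
  {S1, S2} + {S3, S4}: 35 + 74 = 109
  {S3} + {S1, S2, S4}: 50 + 41 = 91
  {S1, S3} + {S2, S4}: 68 + 34 = 102
  {S2, S3} + {S1, S4}: 68 + 41 = 109
  … (7 splits in total)
Best: vehicle 1 Base → S3 → Base = 50; vehicle 2 Base → S1 → S2 → S4 → Base = 41; combined 91.

Minimum combined distance: 91.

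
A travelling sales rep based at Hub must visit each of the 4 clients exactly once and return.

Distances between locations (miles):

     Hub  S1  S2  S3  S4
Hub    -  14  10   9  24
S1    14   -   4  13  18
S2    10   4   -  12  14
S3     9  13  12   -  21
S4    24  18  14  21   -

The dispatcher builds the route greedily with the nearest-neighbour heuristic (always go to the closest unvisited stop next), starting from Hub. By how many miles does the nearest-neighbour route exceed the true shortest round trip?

Hub: S3=9, S2=10, S1=14, S4=24 ⇒ S3
S3: S2=12, S1=13, S4=21 ⇒ S2
S2: S1=4, S4=14 ⇒ S1
S1: S4=18 ⇒ S4
NN route Hub → S3 → S2 → S1 → S4 → Hub costs 67.
Optimal: Hub → S1 → S2 → S4 → S3 → Hub costs 62 (by enumerating all 12 distinct tours).
Excess = 67 − 62 = 5.

5 miles longer than the optimal tour.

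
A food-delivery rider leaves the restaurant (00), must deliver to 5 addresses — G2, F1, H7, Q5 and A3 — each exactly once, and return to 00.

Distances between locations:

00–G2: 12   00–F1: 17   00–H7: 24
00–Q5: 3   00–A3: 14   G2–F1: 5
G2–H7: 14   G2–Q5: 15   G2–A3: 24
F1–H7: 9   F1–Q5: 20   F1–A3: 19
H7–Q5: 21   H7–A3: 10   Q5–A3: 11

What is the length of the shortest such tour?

Minimum total distance: 50.

There are 60 distinct closed tours to check (reversals are equivalent).
00-G2-F1-H7-Q5-A3-00: 12+5+9+21+11+14 = 72
00-G2-F1-H7-A3-Q5-00: 12+5+9+10+11+3 = 50
00-G2-F1-Q5-H7-A3-00: 12+5+20+21+10+14 = 82
00-G2-F1-Q5-A3-H7-00: 12+5+20+11+10+24 = 82
00-G2-F1-A3-H7-Q5-00: 12+5+19+10+21+3 = 70
00-G2-F1-A3-Q5-H7-00: 12+5+19+11+21+24 = 92
00-G2-H7-F1-Q5-A3-00: 12+14+9+20+11+14 = 80
00-G2-H7-F1-A3-Q5-00: 12+14+9+19+11+3 = 68
00-G2-H7-Q5-F1-A3-00: 12+14+21+20+19+14 = 100
00-G2-H7-Q5-A3-F1-00: 12+14+21+11+19+17 = 94
00-G2-H7-A3-F1-Q5-00: 12+14+10+19+20+3 = 78
00-G2-H7-A3-Q5-F1-00: 12+14+10+11+20+17 = 84
00-G2-Q5-F1-H7-A3-00: 12+15+20+9+10+14 = 80
00-G2-Q5-F1-A3-H7-00: 12+15+20+19+10+24 = 100
… (46 more)
The minimum is 50.
One optimal route: 00 → G2 → F1 → H7 → A3 → Q5 → 00 (or its reverse).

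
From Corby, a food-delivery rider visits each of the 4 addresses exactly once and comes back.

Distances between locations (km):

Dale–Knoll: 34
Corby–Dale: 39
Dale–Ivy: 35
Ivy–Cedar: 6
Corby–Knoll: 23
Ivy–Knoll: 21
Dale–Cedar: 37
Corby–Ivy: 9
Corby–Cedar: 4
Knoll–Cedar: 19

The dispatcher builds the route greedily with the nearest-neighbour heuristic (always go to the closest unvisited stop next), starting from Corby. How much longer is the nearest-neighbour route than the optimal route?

3 km longer than the optimal tour.

From Corby: Cedar=4, Ivy=9, Knoll=23, Dale=39 → choose Cedar (4).
From Cedar: Ivy=6, Knoll=19, Dale=37 → choose Ivy (6).
From Ivy: Knoll=21, Dale=35 → choose Knoll (21).
From Knoll: Dale=34 → choose Dale (34).
NN route Corby → Cedar → Ivy → Knoll → Dale → Corby costs 104.
Optimal: Corby → Ivy → Dale → Knoll → Cedar → Corby costs 101 (by enumerating all 12 distinct tours).
Excess = 104 − 101 = 3.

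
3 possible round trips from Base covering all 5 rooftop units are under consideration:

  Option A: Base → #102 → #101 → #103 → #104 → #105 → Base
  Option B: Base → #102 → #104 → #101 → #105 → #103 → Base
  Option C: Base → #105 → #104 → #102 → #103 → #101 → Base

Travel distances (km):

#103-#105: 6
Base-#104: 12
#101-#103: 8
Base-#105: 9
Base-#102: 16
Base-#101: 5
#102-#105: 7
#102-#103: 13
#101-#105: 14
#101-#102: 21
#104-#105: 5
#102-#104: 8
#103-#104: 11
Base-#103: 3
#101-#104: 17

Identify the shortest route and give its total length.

Shortest is Option C, total 48 km.

Option A: 16 + 21 + 8 + 11 + 5 + 9 = 70
Option B: 16 + 8 + 17 + 14 + 6 + 3 = 64
Option C: 9 + 5 + 8 + 13 + 8 + 5 = 48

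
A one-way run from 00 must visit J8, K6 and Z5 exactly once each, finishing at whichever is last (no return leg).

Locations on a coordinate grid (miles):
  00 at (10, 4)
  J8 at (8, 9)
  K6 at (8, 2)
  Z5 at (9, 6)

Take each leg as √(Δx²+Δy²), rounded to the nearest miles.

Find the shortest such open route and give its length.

There are 3! = 6 possible orderings.
00→J8→K6→Z5: 5+7+4 = 16
00→J8→Z5→K6: 5+3+4 = 12
00→K6→J8→Z5: 3+7+3 = 13
00→K6→Z5→J8: 3+4+3 = 10
00→Z5→J8→K6: 2+3+7 = 12
00→Z5→K6→J8: 2+4+7 = 13
The minimum is 10.
One shortest path: 00 → K6 → Z5 → J8.

10 miles — the minimum one-way total.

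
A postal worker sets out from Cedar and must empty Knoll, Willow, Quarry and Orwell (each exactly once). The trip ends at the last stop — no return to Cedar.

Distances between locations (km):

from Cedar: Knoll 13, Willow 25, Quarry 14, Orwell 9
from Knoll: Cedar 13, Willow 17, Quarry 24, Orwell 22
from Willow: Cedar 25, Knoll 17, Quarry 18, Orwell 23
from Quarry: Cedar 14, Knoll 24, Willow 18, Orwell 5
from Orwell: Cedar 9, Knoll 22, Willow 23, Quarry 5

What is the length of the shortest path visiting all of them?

Minimum one-way distance = 49 km.

There are 4! = 24 possible orderings.
Cedar → Knoll → Willow → Quarry → Orwell: 13+17+18+5 = 53
Cedar → Knoll → Willow → Orwell → Quarry: 13+17+23+5 = 58
Cedar → Knoll → Quarry → Willow → Orwell: 13+24+18+23 = 78
Cedar → Knoll → Quarry → Orwell → Willow: 13+24+5+23 = 65
Cedar → Knoll → Orwell → Willow → Quarry: 13+22+23+18 = 76
Cedar → Knoll → Orwell → Quarry → Willow: 13+22+5+18 = 58
Cedar → Willow → Knoll → Quarry → Orwell: 25+17+24+5 = 71
Cedar → Willow → Knoll → Orwell → Quarry: 25+17+22+5 = 69
Cedar → Willow → Quarry → Knoll → Orwell: 25+18+24+22 = 89
Cedar → Willow → Quarry → Orwell → Knoll: 25+18+5+22 = 70
Cedar → Willow → Orwell → Knoll → Quarry: 25+23+22+24 = 94
Cedar → Willow → Orwell → Quarry → Knoll: 25+23+5+24 = 77
Cedar → Quarry → Knoll → Willow → Orwell: 14+24+17+23 = 78
Cedar → Quarry → Knoll → Orwell → Willow: 14+24+22+23 = 83
… (10 more)
Cedar → Orwell → Quarry → Willow → Knoll: 9+5+18+17 = 49  ← best
The minimum is 49.
One shortest path: Cedar → Orwell → Quarry → Willow → Knoll.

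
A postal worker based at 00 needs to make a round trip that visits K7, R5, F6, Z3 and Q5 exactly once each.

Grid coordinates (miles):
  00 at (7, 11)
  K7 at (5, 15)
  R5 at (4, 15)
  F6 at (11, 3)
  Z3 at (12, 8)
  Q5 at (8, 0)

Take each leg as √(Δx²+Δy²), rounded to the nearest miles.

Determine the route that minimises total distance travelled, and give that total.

There are 60 distinct closed tours to check (reversals are equivalent).
00 - K7 - R5 - F6 - Z3 - Q5 - 00: 4+1+14+5+9+11 = 44
00 - K7 - R5 - F6 - Q5 - Z3 - 00: 4+1+14+4+9+6 = 38
00 - K7 - R5 - Z3 - F6 - Q5 - 00: 4+1+11+5+4+11 = 36
00 - K7 - R5 - Z3 - Q5 - F6 - 00: 4+1+11+9+4+9 = 38
00 - K7 - R5 - Q5 - F6 - Z3 - 00: 4+1+16+4+5+6 = 36
00 - K7 - R5 - Q5 - Z3 - F6 - 00: 4+1+16+9+5+9 = 44
00 - K7 - F6 - R5 - Z3 - Q5 - 00: 4+13+14+11+9+11 = 62
00 - K7 - F6 - R5 - Q5 - Z3 - 00: 4+13+14+16+9+6 = 62
00 - K7 - F6 - Z3 - R5 - Q5 - 00: 4+13+5+11+16+11 = 60
00 - K7 - F6 - Z3 - Q5 - R5 - 00: 4+13+5+9+16+5 = 52
00 - K7 - F6 - Q5 - R5 - Z3 - 00: 4+13+4+16+11+6 = 54
00 - K7 - F6 - Q5 - Z3 - R5 - 00: 4+13+4+9+11+5 = 46
00 - K7 - Z3 - R5 - F6 - Q5 - 00: 4+10+11+14+4+11 = 54
00 - K7 - Z3 - R5 - Q5 - F6 - 00: 4+10+11+16+4+9 = 54
… (46 more)
The minimum is 36.
One optimal route: 00 → K7 → R5 → Z3 → F6 → Q5 → 00 (or its reverse).

36 miles — the shortest possible round trip.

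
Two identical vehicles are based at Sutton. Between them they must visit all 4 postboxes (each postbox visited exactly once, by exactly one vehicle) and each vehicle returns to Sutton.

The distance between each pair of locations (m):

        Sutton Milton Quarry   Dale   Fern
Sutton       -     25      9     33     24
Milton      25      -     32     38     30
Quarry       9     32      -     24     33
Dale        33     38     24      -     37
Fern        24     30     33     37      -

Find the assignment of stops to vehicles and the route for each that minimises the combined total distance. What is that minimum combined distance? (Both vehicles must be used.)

Minimum combined distance: 142 m.

Try each way of splitting the stops between the two vehicles (each non-empty) and, for each split, find the best tour for each vehicle:
  {Milton} + {Quarry, Dale, Fern}: 50 + 94 = 144
  {Quarry} + {Milton, Dale, Fern}: 18 + 124 = 142
  {Milton, Quarry} + {Dale, Fern}: 66 + 94 = 160
  {Dale} + {Milton, Quarry, Fern}: 66 + 95 = 161
  {Milton, Dale} + {Quarry, Fern}: 96 + 66 = 162
  {Quarry, Dale} + {Milton, Fern}: 66 + 79 = 145
  … (7 splits in total)
Best: vehicle 1 Sutton → Quarry → Sutton = 18; vehicle 2 Sutton → Milton → Dale → Fern → Sutton = 124; combined 142.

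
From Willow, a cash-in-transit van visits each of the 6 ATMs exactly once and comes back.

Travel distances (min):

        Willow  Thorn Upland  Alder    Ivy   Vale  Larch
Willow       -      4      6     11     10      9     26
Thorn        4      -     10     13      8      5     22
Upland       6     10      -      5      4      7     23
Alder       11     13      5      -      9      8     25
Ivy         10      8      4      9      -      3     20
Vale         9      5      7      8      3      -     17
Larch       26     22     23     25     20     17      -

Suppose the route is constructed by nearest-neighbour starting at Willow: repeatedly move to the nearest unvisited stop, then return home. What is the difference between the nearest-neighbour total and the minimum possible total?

From Willow: Thorn=4, Upland=6, Vale=9, Ivy=10, Alder=11, Larch=26 → choose Thorn (4).
From Thorn: Vale=5, Ivy=8, Upland=10, Alder=13, Larch=22 → choose Vale (5).
From Vale: Ivy=3, Upland=7, Alder=8, Larch=17 → choose Ivy (3).
From Ivy: Upland=4, Alder=9, Larch=20 → choose Upland (4).
From Upland: Alder=5, Larch=23 → choose Alder (5).
From Alder: Larch=25 → choose Larch (25).
NN route Willow → Thorn → Vale → Ivy → Upland → Alder → Larch → Willow costs 72.
Optimal: Willow → Thorn → Vale → Larch → Ivy → Upland → Alder → Willow costs 66 (by enumerating all 360 distinct tours).
Excess = 72 − 66 = 6.

6 min longer than the optimal tour.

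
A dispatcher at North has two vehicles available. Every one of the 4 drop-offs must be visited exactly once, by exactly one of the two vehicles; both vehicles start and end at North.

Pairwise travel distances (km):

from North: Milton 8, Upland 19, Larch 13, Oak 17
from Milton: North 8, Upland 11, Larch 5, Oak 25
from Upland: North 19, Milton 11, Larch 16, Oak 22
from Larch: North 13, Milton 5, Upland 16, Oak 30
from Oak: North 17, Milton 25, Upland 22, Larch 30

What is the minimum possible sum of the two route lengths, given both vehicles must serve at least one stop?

There are 2^3 − 1 = 7 ways to divide the 4 stops into two non-empty groups. For each, the best each vehicle can do is its own shortest tour through its group:
  {Milton} + {Upland, Larch, Oak}: 16 + 68 = 84
  {Upland} + {Milton, Larch, Oak}: 38 + 60 = 98
  {Milton, Upland} + {Larch, Oak}: 38 + 60 = 98
  {Larch} + {Milton, Upland, Oak}: 26 + 58 = 84
  {Milton, Larch} + {Upland, Oak}: 26 + 58 = 84
  {Upland, Larch} + {Milton, Oak}: 48 + 50 = 98
  … (7 splits in total)
  {Milton, Upland, Larch} + {Oak}: 48 + 34 = 82  ← best
Best: vehicle 1 North → Milton → Upland → Larch → North = 48; vehicle 2 North → Oak → North = 34; combined 82.

82 km — the smallest possible combined total.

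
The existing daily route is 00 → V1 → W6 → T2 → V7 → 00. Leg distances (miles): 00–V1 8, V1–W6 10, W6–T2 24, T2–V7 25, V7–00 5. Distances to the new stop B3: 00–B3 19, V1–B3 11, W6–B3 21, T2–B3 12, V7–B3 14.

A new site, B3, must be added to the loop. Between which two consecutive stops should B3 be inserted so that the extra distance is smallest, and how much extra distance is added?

Insertion cost between consecutive stops i–j is d(i,B3) + d(B3,j) − d(i,j):
  between 00 and V1: 19 + 11 − 8 = 22
  between V1 and W6: 11 + 21 − 10 = 22
  between W6 and T2: 21 + 12 − 24 = 9
  between T2 and V7: 12 + 14 − 25 = 1
  between V7 and 00: 14 + 19 − 5 = 28
Cheapest insertion is between T2 and V7, adding 1.
New total = 72 + 1 = 73.

Minimum extra distance: 1 miles, inserting B3 between T2 and V7.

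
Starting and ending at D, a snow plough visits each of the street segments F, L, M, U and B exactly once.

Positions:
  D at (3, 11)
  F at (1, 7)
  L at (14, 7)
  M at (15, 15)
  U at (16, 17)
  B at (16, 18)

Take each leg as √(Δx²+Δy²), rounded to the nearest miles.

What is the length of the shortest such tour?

With 5 stops there are 5!/2 = 60 distinct round trips (a route and its reverse cost the same).
D - F - L - M - U - B - D: 4+13+8+2+1+15 = 43
D - F - L - M - B - U - D: 4+13+8+3+1+14 = 43
D - F - L - U - M - B - D: 4+13+10+2+3+15 = 47
D - F - L - U - B - M - D: 4+13+10+1+3+13 = 44
D - F - L - B - M - U - D: 4+13+11+3+2+14 = 47
D - F - L - B - U - M - D: 4+13+11+1+2+13 = 44
D - F - M - L - U - B - D: 4+16+8+10+1+15 = 54
D - F - M - L - B - U - D: 4+16+8+11+1+14 = 54
D - F - M - U - L - B - D: 4+16+2+10+11+15 = 58
D - F - M - U - B - L - D: 4+16+2+1+11+12 = 46
D - F - M - B - L - U - D: 4+16+3+11+10+14 = 58
D - F - M - B - U - L - D: 4+16+3+1+10+12 = 46
D - F - U - L - M - B - D: 4+18+10+8+3+15 = 58
D - F - U - L - B - M - D: 4+18+10+11+3+13 = 59
… (46 more)
The minimum is 43.
One optimal route: D → F → L → M → U → B → D (or its reverse).

Minimum total distance: 43 miles.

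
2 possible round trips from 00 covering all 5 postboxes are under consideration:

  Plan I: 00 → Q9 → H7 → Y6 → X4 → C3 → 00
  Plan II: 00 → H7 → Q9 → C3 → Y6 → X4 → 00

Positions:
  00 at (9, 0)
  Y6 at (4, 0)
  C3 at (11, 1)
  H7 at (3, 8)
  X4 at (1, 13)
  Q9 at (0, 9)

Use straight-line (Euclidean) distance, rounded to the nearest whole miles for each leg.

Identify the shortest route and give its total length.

55 miles — Plan I is the shortest.

Plan I: 13 + 3 + 8 + 13 + 16 + 2 = 55
Plan II: 10 + 3 + 14 + 7 + 13 + 15 = 62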